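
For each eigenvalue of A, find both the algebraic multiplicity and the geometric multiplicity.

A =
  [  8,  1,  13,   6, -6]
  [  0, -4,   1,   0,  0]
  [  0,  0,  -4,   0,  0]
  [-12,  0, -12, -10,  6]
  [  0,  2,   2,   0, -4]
λ = -4: alg = 4, geom = 2; λ = 2: alg = 1, geom = 1

Step 1 — factor the characteristic polynomial to read off the algebraic multiplicities:
  χ_A(x) = (x - 2)*(x + 4)^4

Step 2 — compute geometric multiplicities via the rank-nullity identity g(λ) = n − rank(A − λI):
  rank(A − (-4)·I) = 3, so dim ker(A − (-4)·I) = n − 3 = 2
  rank(A − (2)·I) = 4, so dim ker(A − (2)·I) = n − 4 = 1

Summary:
  λ = -4: algebraic multiplicity = 4, geometric multiplicity = 2
  λ = 2: algebraic multiplicity = 1, geometric multiplicity = 1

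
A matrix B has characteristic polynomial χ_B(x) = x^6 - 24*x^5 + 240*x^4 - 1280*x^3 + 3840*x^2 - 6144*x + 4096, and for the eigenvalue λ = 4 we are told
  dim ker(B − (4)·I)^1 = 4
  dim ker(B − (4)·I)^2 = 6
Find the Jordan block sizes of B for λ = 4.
Block sizes for λ = 4: [2, 2, 1, 1]

From the dimensions of kernels of powers, the number of Jordan blocks of size at least j is d_j − d_{j−1} where d_j = dim ker(N^j) (with d_0 = 0). Computing the differences gives [4, 2].
The number of blocks of size exactly k is (#blocks of size ≥ k) − (#blocks of size ≥ k + 1), so the partition is: 2 block(s) of size 1, 2 block(s) of size 2.
In nonincreasing order the block sizes are [2, 2, 1, 1].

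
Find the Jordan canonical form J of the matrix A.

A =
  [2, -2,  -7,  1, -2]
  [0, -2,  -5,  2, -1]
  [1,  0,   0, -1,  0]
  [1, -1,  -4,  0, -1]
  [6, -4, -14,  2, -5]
J_3(-1) ⊕ J_1(-1) ⊕ J_1(-1)

The characteristic polynomial is
  det(x·I − A) = x^5 + 5*x^4 + 10*x^3 + 10*x^2 + 5*x + 1 = (x + 1)^5

Eigenvalues and multiplicities (the geometric multiplicity of λ is n − rank(A − λI), which equals the number of Jordan blocks for λ):
  λ = -1: algebraic multiplicity = 5, geometric multiplicity = 3

Determining the block sizes for each eigenvalue:
  λ = -1: with am = 5 and gm = 3, the partition is not yet determined (e.g. several partitions of 5 into 3 parts exist). Let N = A − (-1)·I. Computing rank(N^1) = 2, rank(N^2) = 1, rank(N^3) = 0; the number of blocks of size ≥ j is rank(N^{j−1}) − rank(N^j), giving [3, 1, 1]. So we have 1 block(s) of size 3, 2 block(s) of size 1 → block sizes [3, 1, 1]

Assembling the blocks gives a Jordan form
J =
  [-1,  1,  0,  0,  0]
  [ 0, -1,  1,  0,  0]
  [ 0,  0, -1,  0,  0]
  [ 0,  0,  0, -1,  0]
  [ 0,  0,  0,  0, -1]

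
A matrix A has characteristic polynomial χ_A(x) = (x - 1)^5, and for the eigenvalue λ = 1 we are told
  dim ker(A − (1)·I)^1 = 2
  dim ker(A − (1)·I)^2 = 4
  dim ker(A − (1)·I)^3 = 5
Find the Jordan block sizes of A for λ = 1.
Block sizes for λ = 1: [3, 2]

From the dimensions of kernels of powers, the number of Jordan blocks of size at least j is d_j − d_{j−1} where d_j = dim ker(N^j) (with d_0 = 0). Computing the differences gives [2, 2, 1].
The number of blocks of size exactly k is (#blocks of size ≥ k) − (#blocks of size ≥ k + 1), so the partition is: 1 block(s) of size 2, 1 block(s) of size 3.
In nonincreasing order the block sizes are [3, 2].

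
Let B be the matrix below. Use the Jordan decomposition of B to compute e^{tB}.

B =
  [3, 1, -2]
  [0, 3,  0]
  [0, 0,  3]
e^{tB} =
  [exp(3*t), t*exp(3*t), -2*t*exp(3*t)]
  [0, exp(3*t), 0]
  [0, 0, exp(3*t)]

Strategy: write B = P · J · P⁻¹ where J is a Jordan canonical form, so e^{tB} = P · e^{tJ} · P⁻¹, and e^{tJ} can be computed block-by-block.

B has Jordan form
J =
  [3, 1, 0]
  [0, 3, 0]
  [0, 0, 3]
(up to reordering of blocks).

Per-block formulas:
  For a 1×1 block at λ = 3: exp(t · [3]) = [e^(3t)].
  For a 2×2 Jordan block J_2(3): exp(t · J_2(3)) = e^(3t)·(I + t·N), where N is the 2×2 nilpotent shift.

After assembling e^{tJ} and conjugating by P, we get:

e^{tB} =
  [exp(3*t), t*exp(3*t), -2*t*exp(3*t)]
  [0, exp(3*t), 0]
  [0, 0, exp(3*t)]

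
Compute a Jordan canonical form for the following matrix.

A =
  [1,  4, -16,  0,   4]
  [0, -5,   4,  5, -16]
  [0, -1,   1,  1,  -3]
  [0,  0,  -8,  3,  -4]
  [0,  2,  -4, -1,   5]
J_2(1) ⊕ J_2(1) ⊕ J_1(1)

The characteristic polynomial is
  det(x·I − A) = x^5 - 5*x^4 + 10*x^3 - 10*x^2 + 5*x - 1 = (x - 1)^5

Eigenvalues and multiplicities (the geometric multiplicity of λ is n − rank(A − λI), which equals the number of Jordan blocks for λ):
  λ = 1: algebraic multiplicity = 5, geometric multiplicity = 3

Determining the block sizes for each eigenvalue:
  λ = 1: with am = 5 and gm = 3, the partition is not yet determined (e.g. several partitions of 5 into 3 parts exist). Let N = A − (1)·I. Computing rank(N^1) = 2, rank(N^2) = 0; the number of blocks of size ≥ j is rank(N^{j−1}) − rank(N^j), giving [3, 2]. So we have 2 block(s) of size 2, 1 block(s) of size 1 → block sizes [2, 2, 1]

Assembling the blocks gives a Jordan form
J =
  [1, 1, 0, 0, 0]
  [0, 1, 0, 0, 0]
  [0, 0, 1, 1, 0]
  [0, 0, 0, 1, 0]
  [0, 0, 0, 0, 1]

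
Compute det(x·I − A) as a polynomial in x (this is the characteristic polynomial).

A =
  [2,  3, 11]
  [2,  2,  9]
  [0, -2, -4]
x^3

Expanding det(x·I − A) (e.g. by cofactor expansion or by noting that A is similar to its Jordan form J, which has the same characteristic polynomial as A) gives
  χ_A(x) = x^3
which factors as x^3. The eigenvalues (with algebraic multiplicities) are λ = 0 with multiplicity 3.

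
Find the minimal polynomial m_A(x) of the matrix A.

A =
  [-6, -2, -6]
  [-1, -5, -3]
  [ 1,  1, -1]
x^2 + 8*x + 16

The characteristic polynomial is χ_A(x) = (x + 4)^3, so the eigenvalues are known. The minimal polynomial is
  m_A(x) = Π_λ (x − λ)^{k_λ}
where k_λ is the size of the *largest* Jordan block for λ (equivalently, the smallest k with (A − λI)^k v = 0 for every generalised eigenvector v of λ).

  λ = -4: largest Jordan block has size 2, contributing (x + 4)^2

So m_A(x) = (x + 4)^2 = x^2 + 8*x + 16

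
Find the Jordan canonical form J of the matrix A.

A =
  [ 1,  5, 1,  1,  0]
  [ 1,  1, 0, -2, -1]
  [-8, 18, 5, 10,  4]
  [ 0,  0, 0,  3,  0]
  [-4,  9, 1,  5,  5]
J_3(3) ⊕ J_1(3) ⊕ J_1(3)

The characteristic polynomial is
  det(x·I − A) = x^5 - 15*x^4 + 90*x^3 - 270*x^2 + 405*x - 243 = (x - 3)^5

Eigenvalues and multiplicities (the geometric multiplicity of λ is n − rank(A − λI), which equals the number of Jordan blocks for λ):
  λ = 3: algebraic multiplicity = 5, geometric multiplicity = 3

Determining the block sizes for each eigenvalue:
  λ = 3: with am = 5 and gm = 3, the partition is not yet determined (e.g. several partitions of 5 into 3 parts exist). Let N = A − (3)·I. Computing rank(N^1) = 2, rank(N^2) = 1, rank(N^3) = 0; the number of blocks of size ≥ j is rank(N^{j−1}) − rank(N^j), giving [3, 1, 1]. So we have 1 block(s) of size 3, 2 block(s) of size 1 → block sizes [3, 1, 1]

Assembling the blocks gives a Jordan form
J =
  [3, 1, 0, 0, 0]
  [0, 3, 1, 0, 0]
  [0, 0, 3, 0, 0]
  [0, 0, 0, 3, 0]
  [0, 0, 0, 0, 3]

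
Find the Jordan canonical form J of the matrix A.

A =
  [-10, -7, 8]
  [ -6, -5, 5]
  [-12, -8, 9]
J_1(-4) ⊕ J_2(-1)

The characteristic polynomial is
  det(x·I − A) = x^3 + 6*x^2 + 9*x + 4 = (x + 1)^2*(x + 4)

Eigenvalues and multiplicities (the geometric multiplicity of λ is n − rank(A − λI), which equals the number of Jordan blocks for λ):
  λ = -4: algebraic multiplicity = 1, geometric multiplicity = 1
  λ = -1: algebraic multiplicity = 2, geometric multiplicity = 1

Determining the block sizes for each eigenvalue:
  λ = -4: one block (gm = 1), so the single block has size am = 1 → block sizes [1]
  λ = -1: one block (gm = 1), so the single block has size am = 2 → block sizes [2]

Assembling the blocks gives a Jordan form
J =
  [-4,  0,  0]
  [ 0, -1,  1]
  [ 0,  0, -1]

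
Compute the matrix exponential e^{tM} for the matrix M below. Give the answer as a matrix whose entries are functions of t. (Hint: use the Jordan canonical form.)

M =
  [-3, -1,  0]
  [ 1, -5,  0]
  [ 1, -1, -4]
e^{tM} =
  [t*exp(-4*t) + exp(-4*t), -t*exp(-4*t), 0]
  [t*exp(-4*t), -t*exp(-4*t) + exp(-4*t), 0]
  [t*exp(-4*t), -t*exp(-4*t), exp(-4*t)]

Strategy: write M = P · J · P⁻¹ where J is a Jordan canonical form, so e^{tM} = P · e^{tJ} · P⁻¹, and e^{tJ} can be computed block-by-block.

M has Jordan form
J =
  [-4,  1,  0]
  [ 0, -4,  0]
  [ 0,  0, -4]
(up to reordering of blocks).

Per-block formulas:
  For a 2×2 Jordan block J_2(-4): exp(t · J_2(-4)) = e^(-4t)·(I + t·N), where N is the 2×2 nilpotent shift.
  For a 1×1 block at λ = -4: exp(t · [-4]) = [e^(-4t)].

After assembling e^{tJ} and conjugating by P, we get:

e^{tM} =
  [t*exp(-4*t) + exp(-4*t), -t*exp(-4*t), 0]
  [t*exp(-4*t), -t*exp(-4*t) + exp(-4*t), 0]
  [t*exp(-4*t), -t*exp(-4*t), exp(-4*t)]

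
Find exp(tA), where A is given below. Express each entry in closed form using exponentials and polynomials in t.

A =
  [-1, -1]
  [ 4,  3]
e^{tA} =
  [-2*t*exp(t) + exp(t), -t*exp(t)]
  [4*t*exp(t), 2*t*exp(t) + exp(t)]

Strategy: write A = P · J · P⁻¹ where J is a Jordan canonical form, so e^{tA} = P · e^{tJ} · P⁻¹, and e^{tJ} can be computed block-by-block.

A has Jordan form
J =
  [1, 1]
  [0, 1]
(up to reordering of blocks).

Per-block formulas:
  For a 2×2 Jordan block J_2(1): exp(t · J_2(1)) = e^(1t)·(I + t·N), where N is the 2×2 nilpotent shift.

After assembling e^{tJ} and conjugating by P, we get:

e^{tA} =
  [-2*t*exp(t) + exp(t), -t*exp(t)]
  [4*t*exp(t), 2*t*exp(t) + exp(t)]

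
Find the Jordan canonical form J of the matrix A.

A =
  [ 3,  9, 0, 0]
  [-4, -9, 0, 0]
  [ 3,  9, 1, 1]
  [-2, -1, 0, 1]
J_2(-3) ⊕ J_2(1)

The characteristic polynomial is
  det(x·I − A) = x^4 + 4*x^3 - 2*x^2 - 12*x + 9 = (x - 1)^2*(x + 3)^2

Eigenvalues and multiplicities (the geometric multiplicity of λ is n − rank(A − λI), which equals the number of Jordan blocks for λ):
  λ = -3: algebraic multiplicity = 2, geometric multiplicity = 1
  λ = 1: algebraic multiplicity = 2, geometric multiplicity = 1

Determining the block sizes for each eigenvalue:
  λ = -3: one block (gm = 1), so the single block has size am = 2 → block sizes [2]
  λ = 1: one block (gm = 1), so the single block has size am = 2 → block sizes [2]

Assembling the blocks gives a Jordan form
J =
  [-3,  1, 0, 0]
  [ 0, -3, 0, 0]
  [ 0,  0, 1, 1]
  [ 0,  0, 0, 1]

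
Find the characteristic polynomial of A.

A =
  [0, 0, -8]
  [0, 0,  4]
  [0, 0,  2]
x^3 - 2*x^2

Expanding det(x·I − A) (e.g. by cofactor expansion or by noting that A is similar to its Jordan form J, which has the same characteristic polynomial as A) gives
  χ_A(x) = x^3 - 2*x^2
which factors as x^2*(x - 2). The eigenvalues (with algebraic multiplicities) are λ = 0 with multiplicity 2, λ = 2 with multiplicity 1.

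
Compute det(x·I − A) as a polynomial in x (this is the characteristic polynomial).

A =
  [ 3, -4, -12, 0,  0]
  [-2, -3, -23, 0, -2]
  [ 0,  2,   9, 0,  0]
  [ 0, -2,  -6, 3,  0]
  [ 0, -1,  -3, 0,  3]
x^5 - 15*x^4 + 90*x^3 - 270*x^2 + 405*x - 243

Expanding det(x·I − A) (e.g. by cofactor expansion or by noting that A is similar to its Jordan form J, which has the same characteristic polynomial as A) gives
  χ_A(x) = x^5 - 15*x^4 + 90*x^3 - 270*x^2 + 405*x - 243
which factors as (x - 3)^5. The eigenvalues (with algebraic multiplicities) are λ = 3 with multiplicity 5.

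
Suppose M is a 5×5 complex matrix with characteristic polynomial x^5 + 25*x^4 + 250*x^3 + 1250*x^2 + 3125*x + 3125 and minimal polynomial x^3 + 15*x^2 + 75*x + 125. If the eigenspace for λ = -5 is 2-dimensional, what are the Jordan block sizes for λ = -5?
Block sizes for λ = -5: [3, 2]

Step 1 — from the characteristic polynomial, algebraic multiplicity of λ = -5 is 5. From dim ker(M − (-5)·I) = 2, there are exactly 2 Jordan blocks for λ = -5.
Step 2 — from the minimal polynomial, the factor (x + 5)^3 tells us the largest block for λ = -5 has size 3.
Step 3 — with total size 5, 2 blocks, and largest block 3, the block sizes (in nonincreasing order) are [3, 2].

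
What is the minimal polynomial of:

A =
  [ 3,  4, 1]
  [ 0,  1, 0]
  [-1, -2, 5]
x^3 - 9*x^2 + 24*x - 16

The characteristic polynomial is χ_A(x) = (x - 4)^2*(x - 1), so the eigenvalues are known. The minimal polynomial is
  m_A(x) = Π_λ (x − λ)^{k_λ}
where k_λ is the size of the *largest* Jordan block for λ (equivalently, the smallest k with (A − λI)^k v = 0 for every generalised eigenvector v of λ).

  λ = 1: largest Jordan block has size 1, contributing (x − 1)
  λ = 4: largest Jordan block has size 2, contributing (x − 4)^2

So m_A(x) = (x - 4)^2*(x - 1) = x^3 - 9*x^2 + 24*x - 16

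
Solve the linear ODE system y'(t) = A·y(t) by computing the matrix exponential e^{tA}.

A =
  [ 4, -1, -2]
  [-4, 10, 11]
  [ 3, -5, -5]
e^{tA} =
  [-t^2*exp(3*t)/2 + t*exp(3*t) + exp(3*t), t^2*exp(3*t) - t*exp(3*t), 3*t^2*exp(3*t)/2 - 2*t*exp(3*t)]
  [t^2*exp(3*t)/2 - 4*t*exp(3*t), -t^2*exp(3*t) + 7*t*exp(3*t) + exp(3*t), -3*t^2*exp(3*t)/2 + 11*t*exp(3*t)]
  [-t^2*exp(3*t)/2 + 3*t*exp(3*t), t^2*exp(3*t) - 5*t*exp(3*t), 3*t^2*exp(3*t)/2 - 8*t*exp(3*t) + exp(3*t)]

Strategy: write A = P · J · P⁻¹ where J is a Jordan canonical form, so e^{tA} = P · e^{tJ} · P⁻¹, and e^{tJ} can be computed block-by-block.

A has Jordan form
J =
  [3, 1, 0]
  [0, 3, 1]
  [0, 0, 3]
(up to reordering of blocks).

Per-block formulas:
  For a 3×3 Jordan block J_3(3): exp(t · J_3(3)) = e^(3t)·(I + t·N + (t^2/2)·N^2), where N is the 3×3 nilpotent shift.

After assembling e^{tJ} and conjugating by P, we get:

e^{tA} =
  [-t^2*exp(3*t)/2 + t*exp(3*t) + exp(3*t), t^2*exp(3*t) - t*exp(3*t), 3*t^2*exp(3*t)/2 - 2*t*exp(3*t)]
  [t^2*exp(3*t)/2 - 4*t*exp(3*t), -t^2*exp(3*t) + 7*t*exp(3*t) + exp(3*t), -3*t^2*exp(3*t)/2 + 11*t*exp(3*t)]
  [-t^2*exp(3*t)/2 + 3*t*exp(3*t), t^2*exp(3*t) - 5*t*exp(3*t), 3*t^2*exp(3*t)/2 - 8*t*exp(3*t) + exp(3*t)]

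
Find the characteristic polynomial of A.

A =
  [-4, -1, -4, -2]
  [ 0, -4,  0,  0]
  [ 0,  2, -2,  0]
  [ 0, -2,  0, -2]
x^4 + 12*x^3 + 52*x^2 + 96*x + 64

Expanding det(x·I − A) (e.g. by cofactor expansion or by noting that A is similar to its Jordan form J, which has the same characteristic polynomial as A) gives
  χ_A(x) = x^4 + 12*x^3 + 52*x^2 + 96*x + 64
which factors as (x + 2)^2*(x + 4)^2. The eigenvalues (with algebraic multiplicities) are λ = -4 with multiplicity 2, λ = -2 with multiplicity 2.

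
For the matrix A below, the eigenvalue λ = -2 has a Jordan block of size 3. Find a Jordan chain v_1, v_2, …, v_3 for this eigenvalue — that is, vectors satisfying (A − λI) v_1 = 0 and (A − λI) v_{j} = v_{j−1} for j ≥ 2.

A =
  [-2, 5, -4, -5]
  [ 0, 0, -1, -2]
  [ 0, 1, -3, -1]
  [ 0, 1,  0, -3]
A Jordan chain for λ = -2 of length 3:
v_1 = (1, 1, 0, 1)ᵀ
v_2 = (5, 2, 1, 1)ᵀ
v_3 = (0, 1, 0, 0)ᵀ

Let N = A − (-2)·I. We want v_3 with N^3 v_3 = 0 but N^2 v_3 ≠ 0; then v_{j-1} := N · v_j for j = 3, …, 2.

Pick v_3 = (0, 1, 0, 0)ᵀ.
Then v_2 = N · v_3 = (5, 2, 1, 1)ᵀ.
Then v_1 = N · v_2 = (1, 1, 0, 1)ᵀ.

Sanity check: (A − (-2)·I) v_1 = (0, 0, 0, 0)ᵀ = 0. ✓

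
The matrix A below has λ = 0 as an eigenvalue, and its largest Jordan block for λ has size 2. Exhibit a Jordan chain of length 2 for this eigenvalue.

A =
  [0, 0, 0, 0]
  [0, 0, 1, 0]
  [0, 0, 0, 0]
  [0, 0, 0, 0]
A Jordan chain for λ = 0 of length 2:
v_1 = (0, 1, 0, 0)ᵀ
v_2 = (0, 0, 1, 0)ᵀ

Let N = A − (0)·I. We want v_2 with N^2 v_2 = 0 but N^1 v_2 ≠ 0; then v_{j-1} := N · v_j for j = 2, …, 2.

Pick v_2 = (0, 0, 1, 0)ᵀ.
Then v_1 = N · v_2 = (0, 1, 0, 0)ᵀ.

Sanity check: (A − (0)·I) v_1 = (0, 0, 0, 0)ᵀ = 0. ✓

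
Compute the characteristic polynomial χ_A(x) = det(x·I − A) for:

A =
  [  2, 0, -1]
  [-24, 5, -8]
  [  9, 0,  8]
x^3 - 15*x^2 + 75*x - 125

Expanding det(x·I − A) (e.g. by cofactor expansion or by noting that A is similar to its Jordan form J, which has the same characteristic polynomial as A) gives
  χ_A(x) = x^3 - 15*x^2 + 75*x - 125
which factors as (x - 5)^3. The eigenvalues (with algebraic multiplicities) are λ = 5 with multiplicity 3.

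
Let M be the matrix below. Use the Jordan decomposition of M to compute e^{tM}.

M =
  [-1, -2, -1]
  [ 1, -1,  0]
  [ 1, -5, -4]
e^{tM} =
  [-t^2*exp(-2*t) + t*exp(-2*t) + exp(-2*t), t^2*exp(-2*t)/2 - 2*t*exp(-2*t), t^2*exp(-2*t)/2 - t*exp(-2*t)]
  [t^2*exp(-2*t) + t*exp(-2*t), -t^2*exp(-2*t)/2 + t*exp(-2*t) + exp(-2*t), -t^2*exp(-2*t)/2]
  [-3*t^2*exp(-2*t) + t*exp(-2*t), 3*t^2*exp(-2*t)/2 - 5*t*exp(-2*t), 3*t^2*exp(-2*t)/2 - 2*t*exp(-2*t) + exp(-2*t)]

Strategy: write M = P · J · P⁻¹ where J is a Jordan canonical form, so e^{tM} = P · e^{tJ} · P⁻¹, and e^{tJ} can be computed block-by-block.

M has Jordan form
J =
  [-2,  1,  0]
  [ 0, -2,  1]
  [ 0,  0, -2]
(up to reordering of blocks).

Per-block formulas:
  For a 3×3 Jordan block J_3(-2): exp(t · J_3(-2)) = e^(-2t)·(I + t·N + (t^2/2)·N^2), where N is the 3×3 nilpotent shift.

After assembling e^{tJ} and conjugating by P, we get:

e^{tM} =
  [-t^2*exp(-2*t) + t*exp(-2*t) + exp(-2*t), t^2*exp(-2*t)/2 - 2*t*exp(-2*t), t^2*exp(-2*t)/2 - t*exp(-2*t)]
  [t^2*exp(-2*t) + t*exp(-2*t), -t^2*exp(-2*t)/2 + t*exp(-2*t) + exp(-2*t), -t^2*exp(-2*t)/2]
  [-3*t^2*exp(-2*t) + t*exp(-2*t), 3*t^2*exp(-2*t)/2 - 5*t*exp(-2*t), 3*t^2*exp(-2*t)/2 - 2*t*exp(-2*t) + exp(-2*t)]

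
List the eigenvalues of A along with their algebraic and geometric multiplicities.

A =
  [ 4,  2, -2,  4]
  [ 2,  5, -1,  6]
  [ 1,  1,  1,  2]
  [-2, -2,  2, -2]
λ = 2: alg = 4, geom = 2

Step 1 — factor the characteristic polynomial to read off the algebraic multiplicities:
  χ_A(x) = (x - 2)^4

Step 2 — compute geometric multiplicities via the rank-nullity identity g(λ) = n − rank(A − λI):
  rank(A − (2)·I) = 2, so dim ker(A − (2)·I) = n − 2 = 2

Summary:
  λ = 2: algebraic multiplicity = 4, geometric multiplicity = 2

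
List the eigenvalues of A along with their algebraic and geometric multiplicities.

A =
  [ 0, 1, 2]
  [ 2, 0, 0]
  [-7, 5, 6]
λ = 2: alg = 3, geom = 1

Step 1 — factor the characteristic polynomial to read off the algebraic multiplicities:
  χ_A(x) = (x - 2)^3

Step 2 — compute geometric multiplicities via the rank-nullity identity g(λ) = n − rank(A − λI):
  rank(A − (2)·I) = 2, so dim ker(A − (2)·I) = n − 2 = 1

Summary:
  λ = 2: algebraic multiplicity = 3, geometric multiplicity = 1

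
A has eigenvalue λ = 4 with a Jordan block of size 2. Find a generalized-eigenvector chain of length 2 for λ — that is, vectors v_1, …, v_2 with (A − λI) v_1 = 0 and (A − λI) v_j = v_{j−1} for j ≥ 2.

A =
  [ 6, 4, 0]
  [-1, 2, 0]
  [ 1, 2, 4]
A Jordan chain for λ = 4 of length 2:
v_1 = (2, -1, 1)ᵀ
v_2 = (1, 0, 0)ᵀ

Let N = A − (4)·I. We want v_2 with N^2 v_2 = 0 but N^1 v_2 ≠ 0; then v_{j-1} := N · v_j for j = 2, …, 2.

Pick v_2 = (1, 0, 0)ᵀ.
Then v_1 = N · v_2 = (2, -1, 1)ᵀ.

Sanity check: (A − (4)·I) v_1 = (0, 0, 0)ᵀ = 0. ✓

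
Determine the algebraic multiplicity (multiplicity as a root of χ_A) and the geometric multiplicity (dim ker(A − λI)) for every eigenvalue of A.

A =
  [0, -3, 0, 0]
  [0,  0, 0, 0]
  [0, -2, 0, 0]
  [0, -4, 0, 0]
λ = 0: alg = 4, geom = 3

Step 1 — factor the characteristic polynomial to read off the algebraic multiplicities:
  χ_A(x) = x^4

Step 2 — compute geometric multiplicities via the rank-nullity identity g(λ) = n − rank(A − λI):
  rank(A − (0)·I) = 1, so dim ker(A − (0)·I) = n − 1 = 3

Summary:
  λ = 0: algebraic multiplicity = 4, geometric multiplicity = 3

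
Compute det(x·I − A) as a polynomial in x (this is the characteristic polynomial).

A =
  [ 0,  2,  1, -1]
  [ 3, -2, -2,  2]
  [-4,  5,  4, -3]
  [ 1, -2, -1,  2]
x^4 - 4*x^3 + 6*x^2 - 4*x + 1

Expanding det(x·I − A) (e.g. by cofactor expansion or by noting that A is similar to its Jordan form J, which has the same characteristic polynomial as A) gives
  χ_A(x) = x^4 - 4*x^3 + 6*x^2 - 4*x + 1
which factors as (x - 1)^4. The eigenvalues (with algebraic multiplicities) are λ = 1 with multiplicity 4.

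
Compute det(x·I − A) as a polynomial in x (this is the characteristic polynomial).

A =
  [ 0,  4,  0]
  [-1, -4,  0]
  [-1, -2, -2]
x^3 + 6*x^2 + 12*x + 8

Expanding det(x·I − A) (e.g. by cofactor expansion or by noting that A is similar to its Jordan form J, which has the same characteristic polynomial as A) gives
  χ_A(x) = x^3 + 6*x^2 + 12*x + 8
which factors as (x + 2)^3. The eigenvalues (with algebraic multiplicities) are λ = -2 with multiplicity 3.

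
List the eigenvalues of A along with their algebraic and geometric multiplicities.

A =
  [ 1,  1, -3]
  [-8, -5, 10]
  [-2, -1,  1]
λ = -1: alg = 3, geom = 1

Step 1 — factor the characteristic polynomial to read off the algebraic multiplicities:
  χ_A(x) = (x + 1)^3

Step 2 — compute geometric multiplicities via the rank-nullity identity g(λ) = n − rank(A − λI):
  rank(A − (-1)·I) = 2, so dim ker(A − (-1)·I) = n − 2 = 1

Summary:
  λ = -1: algebraic multiplicity = 3, geometric multiplicity = 1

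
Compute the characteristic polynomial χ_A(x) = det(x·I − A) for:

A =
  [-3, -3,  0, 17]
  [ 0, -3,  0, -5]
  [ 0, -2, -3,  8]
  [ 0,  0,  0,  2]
x^4 + 7*x^3 + 9*x^2 - 27*x - 54

Expanding det(x·I − A) (e.g. by cofactor expansion or by noting that A is similar to its Jordan form J, which has the same characteristic polynomial as A) gives
  χ_A(x) = x^4 + 7*x^3 + 9*x^2 - 27*x - 54
which factors as (x - 2)*(x + 3)^3. The eigenvalues (with algebraic multiplicities) are λ = -3 with multiplicity 3, λ = 2 with multiplicity 1.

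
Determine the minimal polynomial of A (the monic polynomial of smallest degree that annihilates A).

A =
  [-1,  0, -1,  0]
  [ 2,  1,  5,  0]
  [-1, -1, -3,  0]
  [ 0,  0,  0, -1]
x^3 + 3*x^2 + 3*x + 1

The characteristic polynomial is χ_A(x) = (x + 1)^4, so the eigenvalues are known. The minimal polynomial is
  m_A(x) = Π_λ (x − λ)^{k_λ}
where k_λ is the size of the *largest* Jordan block for λ (equivalently, the smallest k with (A − λI)^k v = 0 for every generalised eigenvector v of λ).

  λ = -1: largest Jordan block has size 3, contributing (x + 1)^3

So m_A(x) = (x + 1)^3 = x^3 + 3*x^2 + 3*x + 1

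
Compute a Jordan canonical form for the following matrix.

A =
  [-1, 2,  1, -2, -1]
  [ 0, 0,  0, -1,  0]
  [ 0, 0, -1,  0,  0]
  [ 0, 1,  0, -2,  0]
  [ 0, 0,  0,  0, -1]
J_2(-1) ⊕ J_2(-1) ⊕ J_1(-1)

The characteristic polynomial is
  det(x·I − A) = x^5 + 5*x^4 + 10*x^3 + 10*x^2 + 5*x + 1 = (x + 1)^5

Eigenvalues and multiplicities (the geometric multiplicity of λ is n − rank(A − λI), which equals the number of Jordan blocks for λ):
  λ = -1: algebraic multiplicity = 5, geometric multiplicity = 3

Determining the block sizes for each eigenvalue:
  λ = -1: with am = 5 and gm = 3, the partition is not yet determined (e.g. several partitions of 5 into 3 parts exist). Let N = A − (-1)·I. Computing rank(N^1) = 2, rank(N^2) = 0; the number of blocks of size ≥ j is rank(N^{j−1}) − rank(N^j), giving [3, 2]. So we have 2 block(s) of size 2, 1 block(s) of size 1 → block sizes [2, 2, 1]

Assembling the blocks gives a Jordan form
J =
  [-1,  1,  0,  0,  0]
  [ 0, -1,  0,  0,  0]
  [ 0,  0, -1,  1,  0]
  [ 0,  0,  0, -1,  0]
  [ 0,  0,  0,  0, -1]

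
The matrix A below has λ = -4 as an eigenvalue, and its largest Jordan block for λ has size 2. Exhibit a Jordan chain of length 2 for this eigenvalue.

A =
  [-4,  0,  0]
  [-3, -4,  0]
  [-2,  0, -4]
A Jordan chain for λ = -4 of length 2:
v_1 = (0, -3, -2)ᵀ
v_2 = (1, 0, 0)ᵀ

Let N = A − (-4)·I. We want v_2 with N^2 v_2 = 0 but N^1 v_2 ≠ 0; then v_{j-1} := N · v_j for j = 2, …, 2.

Pick v_2 = (1, 0, 0)ᵀ.
Then v_1 = N · v_2 = (0, -3, -2)ᵀ.

Sanity check: (A − (-4)·I) v_1 = (0, 0, 0)ᵀ = 0. ✓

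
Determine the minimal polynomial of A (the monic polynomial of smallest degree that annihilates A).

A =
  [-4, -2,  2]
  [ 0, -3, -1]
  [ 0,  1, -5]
x^2 + 8*x + 16

The characteristic polynomial is χ_A(x) = (x + 4)^3, so the eigenvalues are known. The minimal polynomial is
  m_A(x) = Π_λ (x − λ)^{k_λ}
where k_λ is the size of the *largest* Jordan block for λ (equivalently, the smallest k with (A − λI)^k v = 0 for every generalised eigenvector v of λ).

  λ = -4: largest Jordan block has size 2, contributing (x + 4)^2

So m_A(x) = (x + 4)^2 = x^2 + 8*x + 16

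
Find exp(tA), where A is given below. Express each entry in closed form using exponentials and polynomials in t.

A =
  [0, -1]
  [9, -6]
e^{tA} =
  [3*t*exp(-3*t) + exp(-3*t), -t*exp(-3*t)]
  [9*t*exp(-3*t), -3*t*exp(-3*t) + exp(-3*t)]

Strategy: write A = P · J · P⁻¹ where J is a Jordan canonical form, so e^{tA} = P · e^{tJ} · P⁻¹, and e^{tJ} can be computed block-by-block.

A has Jordan form
J =
  [-3,  1]
  [ 0, -3]
(up to reordering of blocks).

Per-block formulas:
  For a 2×2 Jordan block J_2(-3): exp(t · J_2(-3)) = e^(-3t)·(I + t·N), where N is the 2×2 nilpotent shift.

After assembling e^{tJ} and conjugating by P, we get:

e^{tA} =
  [3*t*exp(-3*t) + exp(-3*t), -t*exp(-3*t)]
  [9*t*exp(-3*t), -3*t*exp(-3*t) + exp(-3*t)]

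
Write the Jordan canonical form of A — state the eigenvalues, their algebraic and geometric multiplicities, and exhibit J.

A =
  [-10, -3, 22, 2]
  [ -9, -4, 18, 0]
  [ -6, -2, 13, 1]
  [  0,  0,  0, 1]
J_2(-1) ⊕ J_2(1)

The characteristic polynomial is
  det(x·I − A) = x^4 - 2*x^2 + 1 = (x - 1)^2*(x + 1)^2

Eigenvalues and multiplicities (the geometric multiplicity of λ is n − rank(A − λI), which equals the number of Jordan blocks for λ):
  λ = -1: algebraic multiplicity = 2, geometric multiplicity = 1
  λ = 1: algebraic multiplicity = 2, geometric multiplicity = 1

Determining the block sizes for each eigenvalue:
  λ = -1: one block (gm = 1), so the single block has size am = 2 → block sizes [2]
  λ = 1: one block (gm = 1), so the single block has size am = 2 → block sizes [2]

Assembling the blocks gives a Jordan form
J =
  [-1,  1, 0, 0]
  [ 0, -1, 0, 0]
  [ 0,  0, 1, 1]
  [ 0,  0, 0, 1]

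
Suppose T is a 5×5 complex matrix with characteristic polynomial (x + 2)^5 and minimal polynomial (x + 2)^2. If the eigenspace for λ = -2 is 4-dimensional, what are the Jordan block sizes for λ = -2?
Block sizes for λ = -2: [2, 1, 1, 1]

Step 1 — from the characteristic polynomial, algebraic multiplicity of λ = -2 is 5. From dim ker(T − (-2)·I) = 4, there are exactly 4 Jordan blocks for λ = -2.
Step 2 — from the minimal polynomial, the factor (x + 2)^2 tells us the largest block for λ = -2 has size 2.
Step 3 — with total size 5, 4 blocks, and largest block 2, the block sizes (in nonincreasing order) are [2, 1, 1, 1].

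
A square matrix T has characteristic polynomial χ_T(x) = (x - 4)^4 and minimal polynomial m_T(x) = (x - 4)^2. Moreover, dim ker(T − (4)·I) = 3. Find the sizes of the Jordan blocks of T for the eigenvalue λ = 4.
Block sizes for λ = 4: [2, 1, 1]

Step 1 — from the characteristic polynomial, algebraic multiplicity of λ = 4 is 4. From dim ker(T − (4)·I) = 3, there are exactly 3 Jordan blocks for λ = 4.
Step 2 — from the minimal polynomial, the factor (x − 4)^2 tells us the largest block for λ = 4 has size 2.
Step 3 — with total size 4, 3 blocks, and largest block 2, the block sizes (in nonincreasing order) are [2, 1, 1].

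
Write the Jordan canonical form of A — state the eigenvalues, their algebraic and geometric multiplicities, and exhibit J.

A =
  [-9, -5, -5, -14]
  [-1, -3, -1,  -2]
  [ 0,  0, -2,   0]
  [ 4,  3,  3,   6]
J_3(-2) ⊕ J_1(-2)

The characteristic polynomial is
  det(x·I − A) = x^4 + 8*x^3 + 24*x^2 + 32*x + 16 = (x + 2)^4

Eigenvalues and multiplicities (the geometric multiplicity of λ is n − rank(A − λI), which equals the number of Jordan blocks for λ):
  λ = -2: algebraic multiplicity = 4, geometric multiplicity = 2

Determining the block sizes for each eigenvalue:
  λ = -2: with am = 4 and gm = 2, the partition is not yet determined (e.g. several partitions of 4 into 2 parts exist). Let N = A − (-2)·I. Computing rank(N^1) = 2, rank(N^2) = 1, rank(N^3) = 0; the number of blocks of size ≥ j is rank(N^{j−1}) − rank(N^j), giving [2, 1, 1]. So we have 1 block(s) of size 3, 1 block(s) of size 1 → block sizes [3, 1]

Assembling the blocks gives a Jordan form
J =
  [-2,  1,  0,  0]
  [ 0, -2,  1,  0]
  [ 0,  0, -2,  0]
  [ 0,  0,  0, -2]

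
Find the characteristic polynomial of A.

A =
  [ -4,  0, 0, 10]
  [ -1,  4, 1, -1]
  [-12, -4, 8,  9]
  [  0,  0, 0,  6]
x^4 - 14*x^3 + 36*x^2 + 216*x - 864

Expanding det(x·I − A) (e.g. by cofactor expansion or by noting that A is similar to its Jordan form J, which has the same characteristic polynomial as A) gives
  χ_A(x) = x^4 - 14*x^3 + 36*x^2 + 216*x - 864
which factors as (x - 6)^3*(x + 4). The eigenvalues (with algebraic multiplicities) are λ = -4 with multiplicity 1, λ = 6 with multiplicity 3.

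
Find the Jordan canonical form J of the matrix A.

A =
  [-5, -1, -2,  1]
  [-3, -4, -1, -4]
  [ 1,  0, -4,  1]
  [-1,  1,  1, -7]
J_2(-5) ⊕ J_2(-5)

The characteristic polynomial is
  det(x·I − A) = x^4 + 20*x^3 + 150*x^2 + 500*x + 625 = (x + 5)^4

Eigenvalues and multiplicities (the geometric multiplicity of λ is n − rank(A − λI), which equals the number of Jordan blocks for λ):
  λ = -5: algebraic multiplicity = 4, geometric multiplicity = 2

Determining the block sizes for each eigenvalue:
  λ = -5: with am = 4 and gm = 2, the partition is not yet determined (e.g. several partitions of 4 into 2 parts exist). Let N = A − (-5)·I. Computing rank(N^1) = 2, rank(N^2) = 0; the number of blocks of size ≥ j is rank(N^{j−1}) − rank(N^j), giving [2, 2]. So we have 2 block(s) of size 2 → block sizes [2, 2]

Assembling the blocks gives a Jordan form
J =
  [-5,  1,  0,  0]
  [ 0, -5,  0,  0]
  [ 0,  0, -5,  1]
  [ 0,  0,  0, -5]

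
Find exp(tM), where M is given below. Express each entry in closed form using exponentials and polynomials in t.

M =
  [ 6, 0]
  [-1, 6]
e^{tM} =
  [exp(6*t), 0]
  [-t*exp(6*t), exp(6*t)]

Strategy: write M = P · J · P⁻¹ where J is a Jordan canonical form, so e^{tM} = P · e^{tJ} · P⁻¹, and e^{tJ} can be computed block-by-block.

M has Jordan form
J =
  [6, 1]
  [0, 6]
(up to reordering of blocks).

Per-block formulas:
  For a 2×2 Jordan block J_2(6): exp(t · J_2(6)) = e^(6t)·(I + t·N), where N is the 2×2 nilpotent shift.

After assembling e^{tJ} and conjugating by P, we get:

e^{tM} =
  [exp(6*t), 0]
  [-t*exp(6*t), exp(6*t)]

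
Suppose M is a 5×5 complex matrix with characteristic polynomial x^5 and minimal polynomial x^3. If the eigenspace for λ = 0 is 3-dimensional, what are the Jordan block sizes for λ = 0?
Block sizes for λ = 0: [3, 1, 1]

Step 1 — from the characteristic polynomial, algebraic multiplicity of λ = 0 is 5. From dim ker(M − (0)·I) = 3, there are exactly 3 Jordan blocks for λ = 0.
Step 2 — from the minimal polynomial, the factor (x − 0)^3 tells us the largest block for λ = 0 has size 3.
Step 3 — with total size 5, 3 blocks, and largest block 3, the block sizes (in nonincreasing order) are [3, 1, 1].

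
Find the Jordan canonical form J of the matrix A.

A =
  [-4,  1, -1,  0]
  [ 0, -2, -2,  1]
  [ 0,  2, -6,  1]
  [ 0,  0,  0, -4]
J_2(-4) ⊕ J_2(-4)

The characteristic polynomial is
  det(x·I − A) = x^4 + 16*x^3 + 96*x^2 + 256*x + 256 = (x + 4)^4

Eigenvalues and multiplicities (the geometric multiplicity of λ is n − rank(A − λI), which equals the number of Jordan blocks for λ):
  λ = -4: algebraic multiplicity = 4, geometric multiplicity = 2

Determining the block sizes for each eigenvalue:
  λ = -4: with am = 4 and gm = 2, the partition is not yet determined (e.g. several partitions of 4 into 2 parts exist). Let N = A − (-4)·I. Computing rank(N^1) = 2, rank(N^2) = 0; the number of blocks of size ≥ j is rank(N^{j−1}) − rank(N^j), giving [2, 2]. So we have 2 block(s) of size 2 → block sizes [2, 2]

Assembling the blocks gives a Jordan form
J =
  [-4,  1,  0,  0]
  [ 0, -4,  0,  0]
  [ 0,  0, -4,  1]
  [ 0,  0,  0, -4]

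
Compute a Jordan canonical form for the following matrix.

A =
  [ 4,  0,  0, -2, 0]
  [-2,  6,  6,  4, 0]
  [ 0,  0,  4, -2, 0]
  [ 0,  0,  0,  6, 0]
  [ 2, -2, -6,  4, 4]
J_1(4) ⊕ J_1(4) ⊕ J_1(4) ⊕ J_1(6) ⊕ J_1(6)

The characteristic polynomial is
  det(x·I − A) = x^5 - 24*x^4 + 228*x^3 - 1072*x^2 + 2496*x - 2304 = (x - 6)^2*(x - 4)^3

Eigenvalues and multiplicities (the geometric multiplicity of λ is n − rank(A − λI), which equals the number of Jordan blocks for λ):
  λ = 4: algebraic multiplicity = 3, geometric multiplicity = 3
  λ = 6: algebraic multiplicity = 2, geometric multiplicity = 2

Determining the block sizes for each eigenvalue:
  λ = 4: gm = am = 3, so every block has size 1 → block sizes [1, 1, 1]
  λ = 6: gm = am = 2, so every block has size 1 → block sizes [1, 1]

Assembling the blocks gives a Jordan form
J =
  [4, 0, 0, 0, 0]
  [0, 4, 0, 0, 0]
  [0, 0, 4, 0, 0]
  [0, 0, 0, 6, 0]
  [0, 0, 0, 0, 6]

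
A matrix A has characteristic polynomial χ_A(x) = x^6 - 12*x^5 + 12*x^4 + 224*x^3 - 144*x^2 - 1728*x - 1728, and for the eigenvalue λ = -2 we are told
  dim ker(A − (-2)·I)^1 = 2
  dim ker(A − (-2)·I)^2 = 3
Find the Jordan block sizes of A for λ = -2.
Block sizes for λ = -2: [2, 1]

From the dimensions of kernels of powers, the number of Jordan blocks of size at least j is d_j − d_{j−1} where d_j = dim ker(N^j) (with d_0 = 0). Computing the differences gives [2, 1].
The number of blocks of size exactly k is (#blocks of size ≥ k) − (#blocks of size ≥ k + 1), so the partition is: 1 block(s) of size 1, 1 block(s) of size 2.
In nonincreasing order the block sizes are [2, 1].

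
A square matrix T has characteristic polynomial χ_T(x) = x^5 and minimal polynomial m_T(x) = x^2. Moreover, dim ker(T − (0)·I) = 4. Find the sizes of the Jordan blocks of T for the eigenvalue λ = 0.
Block sizes for λ = 0: [2, 1, 1, 1]

Step 1 — from the characteristic polynomial, algebraic multiplicity of λ = 0 is 5. From dim ker(T − (0)·I) = 4, there are exactly 4 Jordan blocks for λ = 0.
Step 2 — from the minimal polynomial, the factor (x − 0)^2 tells us the largest block for λ = 0 has size 2.
Step 3 — with total size 5, 4 blocks, and largest block 2, the block sizes (in nonincreasing order) are [2, 1, 1, 1].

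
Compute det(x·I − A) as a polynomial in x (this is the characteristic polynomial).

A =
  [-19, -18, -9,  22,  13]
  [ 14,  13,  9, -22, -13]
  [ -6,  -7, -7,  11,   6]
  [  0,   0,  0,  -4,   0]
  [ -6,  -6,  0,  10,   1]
x^5 + 16*x^4 + 91*x^3 + 196*x^2 + 16*x - 320

Expanding det(x·I − A) (e.g. by cofactor expansion or by noting that A is similar to its Jordan form J, which has the same characteristic polynomial as A) gives
  χ_A(x) = x^5 + 16*x^4 + 91*x^3 + 196*x^2 + 16*x - 320
which factors as (x - 1)*(x + 4)^3*(x + 5). The eigenvalues (with algebraic multiplicities) are λ = -5 with multiplicity 1, λ = -4 with multiplicity 3, λ = 1 with multiplicity 1.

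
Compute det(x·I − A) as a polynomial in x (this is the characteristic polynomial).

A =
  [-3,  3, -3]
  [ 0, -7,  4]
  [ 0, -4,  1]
x^3 + 9*x^2 + 27*x + 27

Expanding det(x·I − A) (e.g. by cofactor expansion or by noting that A is similar to its Jordan form J, which has the same characteristic polynomial as A) gives
  χ_A(x) = x^3 + 9*x^2 + 27*x + 27
which factors as (x + 3)^3. The eigenvalues (with algebraic multiplicities) are λ = -3 with multiplicity 3.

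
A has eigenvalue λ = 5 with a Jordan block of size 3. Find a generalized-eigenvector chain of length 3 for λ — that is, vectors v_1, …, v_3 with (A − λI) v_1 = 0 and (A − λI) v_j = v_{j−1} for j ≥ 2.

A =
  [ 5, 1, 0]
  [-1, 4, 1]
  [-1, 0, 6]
A Jordan chain for λ = 5 of length 3:
v_1 = (-1, 0, -1)ᵀ
v_2 = (0, -1, -1)ᵀ
v_3 = (1, 0, 0)ᵀ

Let N = A − (5)·I. We want v_3 with N^3 v_3 = 0 but N^2 v_3 ≠ 0; then v_{j-1} := N · v_j for j = 3, …, 2.

Pick v_3 = (1, 0, 0)ᵀ.
Then v_2 = N · v_3 = (0, -1, -1)ᵀ.
Then v_1 = N · v_2 = (-1, 0, -1)ᵀ.

Sanity check: (A − (5)·I) v_1 = (0, 0, 0)ᵀ = 0. ✓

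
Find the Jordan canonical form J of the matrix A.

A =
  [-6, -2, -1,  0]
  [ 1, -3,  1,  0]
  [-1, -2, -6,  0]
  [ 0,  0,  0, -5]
J_2(-5) ⊕ J_1(-5) ⊕ J_1(-5)

The characteristic polynomial is
  det(x·I − A) = x^4 + 20*x^3 + 150*x^2 + 500*x + 625 = (x + 5)^4

Eigenvalues and multiplicities (the geometric multiplicity of λ is n − rank(A − λI), which equals the number of Jordan blocks for λ):
  λ = -5: algebraic multiplicity = 4, geometric multiplicity = 3

Determining the block sizes for each eigenvalue:
  λ = -5: 3 blocks summing to 4 forces exactly one block of size 2 and the rest size 1 → block sizes [2, 1, 1]

Assembling the blocks gives a Jordan form
J =
  [-5,  1,  0,  0]
  [ 0, -5,  0,  0]
  [ 0,  0, -5,  0]
  [ 0,  0,  0, -5]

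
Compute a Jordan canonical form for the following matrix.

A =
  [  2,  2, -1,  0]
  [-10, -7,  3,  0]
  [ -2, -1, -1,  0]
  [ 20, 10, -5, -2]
J_3(-2) ⊕ J_1(-2)

The characteristic polynomial is
  det(x·I − A) = x^4 + 8*x^3 + 24*x^2 + 32*x + 16 = (x + 2)^4

Eigenvalues and multiplicities (the geometric multiplicity of λ is n − rank(A − λI), which equals the number of Jordan blocks for λ):
  λ = -2: algebraic multiplicity = 4, geometric multiplicity = 2

Determining the block sizes for each eigenvalue:
  λ = -2: with am = 4 and gm = 2, the partition is not yet determined (e.g. several partitions of 4 into 2 parts exist). Let N = A − (-2)·I. Computing rank(N^1) = 2, rank(N^2) = 1, rank(N^3) = 0; the number of blocks of size ≥ j is rank(N^{j−1}) − rank(N^j), giving [2, 1, 1]. So we have 1 block(s) of size 3, 1 block(s) of size 1 → block sizes [3, 1]

Assembling the blocks gives a Jordan form
J =
  [-2,  1,  0,  0]
  [ 0, -2,  1,  0]
  [ 0,  0, -2,  0]
  [ 0,  0,  0, -2]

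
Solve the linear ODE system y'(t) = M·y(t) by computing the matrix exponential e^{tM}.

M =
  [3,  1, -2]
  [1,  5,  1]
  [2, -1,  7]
e^{tM} =
  [t^2*exp(5*t)/2 - 2*t*exp(5*t) + exp(5*t), t*exp(5*t), t^2*exp(5*t)/2 - 2*t*exp(5*t)]
  [t*exp(5*t), exp(5*t), t*exp(5*t)]
  [-t^2*exp(5*t)/2 + 2*t*exp(5*t), -t*exp(5*t), -t^2*exp(5*t)/2 + 2*t*exp(5*t) + exp(5*t)]

Strategy: write M = P · J · P⁻¹ where J is a Jordan canonical form, so e^{tM} = P · e^{tJ} · P⁻¹, and e^{tJ} can be computed block-by-block.

M has Jordan form
J =
  [5, 1, 0]
  [0, 5, 1]
  [0, 0, 5]
(up to reordering of blocks).

Per-block formulas:
  For a 3×3 Jordan block J_3(5): exp(t · J_3(5)) = e^(5t)·(I + t·N + (t^2/2)·N^2), where N is the 3×3 nilpotent shift.

After assembling e^{tJ} and conjugating by P, we get:

e^{tM} =
  [t^2*exp(5*t)/2 - 2*t*exp(5*t) + exp(5*t), t*exp(5*t), t^2*exp(5*t)/2 - 2*t*exp(5*t)]
  [t*exp(5*t), exp(5*t), t*exp(5*t)]
  [-t^2*exp(5*t)/2 + 2*t*exp(5*t), -t*exp(5*t), -t^2*exp(5*t)/2 + 2*t*exp(5*t) + exp(5*t)]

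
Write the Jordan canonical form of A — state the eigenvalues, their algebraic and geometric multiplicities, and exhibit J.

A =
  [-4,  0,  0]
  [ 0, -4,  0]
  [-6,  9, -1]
J_1(-4) ⊕ J_1(-4) ⊕ J_1(-1)

The characteristic polynomial is
  det(x·I − A) = x^3 + 9*x^2 + 24*x + 16 = (x + 1)*(x + 4)^2

Eigenvalues and multiplicities (the geometric multiplicity of λ is n − rank(A − λI), which equals the number of Jordan blocks for λ):
  λ = -4: algebraic multiplicity = 2, geometric multiplicity = 2
  λ = -1: algebraic multiplicity = 1, geometric multiplicity = 1

Determining the block sizes for each eigenvalue:
  λ = -4: gm = am = 2, so every block has size 1 → block sizes [1, 1]
  λ = -1: one block (gm = 1), so the single block has size am = 1 → block sizes [1]

Assembling the blocks gives a Jordan form
J =
  [-4,  0,  0]
  [ 0, -4,  0]
  [ 0,  0, -1]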